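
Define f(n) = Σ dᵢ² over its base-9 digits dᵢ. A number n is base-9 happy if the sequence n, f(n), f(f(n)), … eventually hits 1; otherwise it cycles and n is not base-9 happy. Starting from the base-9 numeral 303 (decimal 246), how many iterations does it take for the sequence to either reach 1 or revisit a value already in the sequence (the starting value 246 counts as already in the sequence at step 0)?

5

246 = (3,0,3)_9 → 3² + 0² + 3² = 18
18 = (2,0)_9 → 2² + 0² = 4
4 = (4)_9 → 4² = 16
16 = (1,7)_9 → 1² + 7² = 50
50 = (5,5)_9 → 5² + 5² = 50  — 50 repeats.
That took 5 steps.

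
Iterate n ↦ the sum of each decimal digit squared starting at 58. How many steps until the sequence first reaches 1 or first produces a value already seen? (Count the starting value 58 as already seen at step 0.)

8

58 → 5² + 8² = 25 + 64 = 89
89 → 8² + 9² = 64 + 81 = 145
145 → 1² + 4² + 5² = 1 + 16 + 25 = 42
42 → 4² + 2² = 16 + 4 = 20
20 → 2² + 0² = 4 + 0 = 4
4 → 4² = 16
16 → 1² + 6² = 1 + 36 = 37
37 → 3² + 7² = 9 + 49 = 58  — 58 repeats.
That took 8 steps.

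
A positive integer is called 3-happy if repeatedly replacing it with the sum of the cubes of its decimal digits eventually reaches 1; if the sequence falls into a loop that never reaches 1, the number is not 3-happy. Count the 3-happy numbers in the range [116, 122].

1

116: 116 → 218 → 521 → 134 → 92 → 737 → 713 → 371 → 371  (repeats 371)
117: 117 → 345 → 216 → 225 → 141 → 66 → 432 → 99 → 1458 → 702 → 351 → 153 → 153  (repeats 153)
118: 118 → 514 → 190 → 730 → 370 → 370  (repeats 370)
119: 119 → 731 → 371 → 371  (repeats 371)
120: 120 → 9 → 729 → 1080 → 513 → 153 → 153  (repeats 153)
121: 121 → 10 → 1  (reaches 1)
122: 122 → 17 → 344 → 155 → 251 → 134 → 92 → 737 → 713 → 371 → 371  (repeats 371)
3-happy: 121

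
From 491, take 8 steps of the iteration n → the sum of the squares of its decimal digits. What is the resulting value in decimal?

58

491 → 4² + 9² + 1² = 98
98 → 9² + 8² = 145
145 → 1² + 4² + 5² = 42
42 → 4² + 2² = 20
20 → 2² + 0² = 4
4 → 4² = 16
16 → 1² + 6² = 37
37 → 3² + 7² = 58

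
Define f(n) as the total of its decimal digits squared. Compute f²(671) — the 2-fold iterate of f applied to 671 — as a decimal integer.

671 → 86
86 → 100

100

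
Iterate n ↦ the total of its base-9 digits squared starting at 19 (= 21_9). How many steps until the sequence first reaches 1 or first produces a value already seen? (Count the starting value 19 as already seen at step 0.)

6

19 = (2,1)_9 → 2² + 1² = 4 + 1 = 5
5 = (5)_9 → 5² = 25
25 = (2,7)_9 → 2² + 7² = 4 + 49 = 53
53 = (5,8)_9 → 5² + 8² = 25 + 64 = 89
89 = (1,0,8)_9 → 1² + 0² + 8² = 1 + 0 + 64 = 65
65 = (7,2)_9 → 7² + 2² = 49 + 4 = 53  — 53 repeats.
That took 6 steps.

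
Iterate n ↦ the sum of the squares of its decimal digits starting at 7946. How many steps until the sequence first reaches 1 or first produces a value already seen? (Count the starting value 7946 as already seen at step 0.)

7946 → 182
182 → 69
69 → 117
117 → 51
51 → 26
26 → 40
40 → 16
16 → 37
37 → 58
58 → 89
89 → 145
145 → 42
42 → 20
20 → 4
4 → 16  — 16 repeats.
That took 15 steps.

15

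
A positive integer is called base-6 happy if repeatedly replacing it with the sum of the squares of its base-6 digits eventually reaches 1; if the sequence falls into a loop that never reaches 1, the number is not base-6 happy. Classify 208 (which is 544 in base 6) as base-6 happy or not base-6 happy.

not base-6 happy

208 = (5,4,4)_6 → 5² + 4² + 4² = 25 + 16 + 16 = 57
57 = (1,3,3)_6 → 1² + 3² + 3² = 1 + 9 + 9 = 19
19 = (3,1)_6 → 3² + 1² = 9 + 1 = 10
10 = (1,4)_6 → 1² + 4² = 1 + 16 = 17
17 = (2,5)_6 → 2² + 5² = 4 + 25 = 29
29 = (4,5)_6 → 4² + 5² = 16 + 25 = 41
41 = (1,0,5)_6 → 1² + 0² + 5² = 1 + 0 + 25 = 26
26 = (4,2)_6 → 4² + 2² = 16 + 4 = 20
20 = (3,2)_6 → 3² + 2² = 9 + 4 = 13
13 = (2,1)_6 → 2² + 1² = 4 + 1 = 5
5 = (5)_6 → 5² = 25
25 = (4,1)_6 → 4² + 1² = 16 + 1 = 17  — 17 already seen; the sequence cycles without reaching 1.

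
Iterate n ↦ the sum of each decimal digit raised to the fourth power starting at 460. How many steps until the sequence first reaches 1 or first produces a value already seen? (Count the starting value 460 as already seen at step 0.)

10

460 → 4⁴ + 6⁴ + 0⁴ = 256 + 1296 + 0 = 1552
1552 → 1⁴ + 5⁴ + 5⁴ + 2⁴ = 1 + 625 + 625 + 16 = 1267
1267 → 1⁴ + 2⁴ + 6⁴ + 7⁴ = 1 + 16 + 1296 + 2401 = 3714
3714 → 3⁴ + 7⁴ + 1⁴ + 4⁴ = 81 + 2401 + 1 + 256 = 2739
2739 → 2⁴ + 7⁴ + 3⁴ + 9⁴ = 16 + 2401 + 81 + 6561 = 9059
9059 → 9⁴ + 0⁴ + 5⁴ + 9⁴ = 6561 + 0 + 625 + 6561 = 13747
13747 → 1⁴ + 3⁴ + 7⁴ + 4⁴ + 7⁴ = 1 + 81 + 2401 + 256 + 2401 = 5140
5140 → 5⁴ + 1⁴ + 4⁴ + 0⁴ = 625 + 1 + 256 + 0 = 882
882 → 8⁴ + 8⁴ + 2⁴ = 4096 + 4096 + 16 = 8208
8208 → 8⁴ + 2⁴ + 0⁴ + 8⁴ = 4096 + 16 + 0 + 4096 = 8208  — 8208 repeats.
That took 10 steps.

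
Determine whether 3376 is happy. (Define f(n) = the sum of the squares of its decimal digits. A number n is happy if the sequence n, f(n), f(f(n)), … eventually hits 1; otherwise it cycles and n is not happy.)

3376 → 3² + 3² + 7² + 6² = 9 + 9 + 49 + 36 = 103
103 → 1² + 0² + 3² = 1 + 0 + 9 = 10
10 → 1² + 0² = 1 + 0 = 1  — reached 1.

happy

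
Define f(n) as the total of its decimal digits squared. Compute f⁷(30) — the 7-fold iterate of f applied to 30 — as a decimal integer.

30 → 3² + 0² = 9
9 → 9² = 81
81 → 8² + 1² = 65
65 → 6² + 5² = 61
61 → 6² + 1² = 37
37 → 3² + 7² = 58
58 → 5² + 8² = 89

89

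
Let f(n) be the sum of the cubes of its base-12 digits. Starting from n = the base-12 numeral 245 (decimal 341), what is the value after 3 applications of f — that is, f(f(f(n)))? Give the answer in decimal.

1028

341 = (2,4,5)_12 → 197
197 = (1,4,5)_12 → 190
190 = (1,3,10)_12 → 1028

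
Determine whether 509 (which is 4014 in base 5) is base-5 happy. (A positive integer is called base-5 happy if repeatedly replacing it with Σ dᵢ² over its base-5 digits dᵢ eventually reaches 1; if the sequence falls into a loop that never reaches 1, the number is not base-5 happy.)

base-5 happy

509 = (4,0,1,4)_5 → 4² + 0² + 1² + 4² = 16 + 0 + 1 + 16 = 33
33 = (1,1,3)_5 → 1² + 1² + 3² = 1 + 1 + 9 = 11
11 = (2,1)_5 → 2² + 1² = 4 + 1 = 5
5 = (1,0)_5 → 1² + 0² = 1 + 0 = 1  — reached 1.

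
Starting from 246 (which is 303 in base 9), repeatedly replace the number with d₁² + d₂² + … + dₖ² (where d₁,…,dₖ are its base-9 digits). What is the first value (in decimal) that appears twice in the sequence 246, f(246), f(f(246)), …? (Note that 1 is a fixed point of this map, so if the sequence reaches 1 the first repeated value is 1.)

246 = (3,0,3)_9 → 3² + 0² + 3² = 18
18 = (2,0)_9 → 2² + 0² = 4
4 = (4)_9 → 4² = 16
16 = (1,7)_9 → 1² + 7² = 50
50 = (5,5)_9 → 5² + 5² = 50  — 50 already appeared earlier.

50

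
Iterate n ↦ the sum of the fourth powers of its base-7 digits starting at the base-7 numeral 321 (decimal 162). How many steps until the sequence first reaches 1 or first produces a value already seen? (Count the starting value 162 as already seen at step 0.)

9

162 = (3,2,1)_7 → 3⁴ + 2⁴ + 1⁴ = 98
98 = (2,0,0)_7 → 2⁴ + 0⁴ + 0⁴ = 16
16 = (2,2)_7 → 2⁴ + 2⁴ = 32
32 = (4,4)_7 → 4⁴ + 4⁴ = 512
512 = (1,3,3,1)_7 → 1⁴ + 3⁴ + 3⁴ + 1⁴ = 164
164 = (3,2,3)_7 → 3⁴ + 2⁴ + 3⁴ = 178
178 = (3,4,3)_7 → 3⁴ + 4⁴ + 3⁴ = 418
418 = (1,1,3,5)_7 → 1⁴ + 1⁴ + 3⁴ + 5⁴ = 708
708 = (2,0,3,1)_7 → 2⁴ + 0⁴ + 3⁴ + 1⁴ = 98  — 98 repeats.
That took 9 steps.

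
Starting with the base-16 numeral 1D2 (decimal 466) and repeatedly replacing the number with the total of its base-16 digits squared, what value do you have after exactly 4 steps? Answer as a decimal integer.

466 = (1,13,2)_16 → 1² + 13² + 2² = 174
174 = (10,14)_16 → 10² + 14² = 296
296 = (1,2,8)_16 → 1² + 2² + 8² = 69
69 = (4,5)_16 → 4² + 5² = 41

41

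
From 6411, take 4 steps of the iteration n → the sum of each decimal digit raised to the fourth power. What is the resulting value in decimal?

2498

6411 → 6⁴ + 4⁴ + 1⁴ + 1⁴ = 1554
1554 → 1⁴ + 5⁴ + 5⁴ + 4⁴ = 1507
1507 → 1⁴ + 5⁴ + 0⁴ + 7⁴ = 3027
3027 → 3⁴ + 0⁴ + 2⁴ + 7⁴ = 2498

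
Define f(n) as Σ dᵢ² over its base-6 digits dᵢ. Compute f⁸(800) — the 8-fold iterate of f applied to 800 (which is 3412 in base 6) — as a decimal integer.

13

800 = (3,4,1,2)_6 → 30
30 = (5,0)_6 → 25
25 = (4,1)_6 → 17
17 = (2,5)_6 → 29
29 = (4,5)_6 → 41
41 = (1,0,5)_6 → 26
26 = (4,2)_6 → 20
20 = (3,2)_6 → 13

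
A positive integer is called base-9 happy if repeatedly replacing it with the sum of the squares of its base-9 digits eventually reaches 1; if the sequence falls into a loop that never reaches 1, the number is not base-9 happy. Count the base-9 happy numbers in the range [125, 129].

125: 125 → 81 → 1  (reaches 1)
126: 126 → 26 → 68 → 74 → 68  (repeats 68)
127: 127 → 27 → 9 → 1  (reaches 1)
128: 128 → 30 → 18 → 4 → 16 → 50 → 50  (repeats 50)
129: 129 → 35 → 73 → 65 → 53 → 89 → 65  (repeats 65)
base-9 happy: 125, 127

2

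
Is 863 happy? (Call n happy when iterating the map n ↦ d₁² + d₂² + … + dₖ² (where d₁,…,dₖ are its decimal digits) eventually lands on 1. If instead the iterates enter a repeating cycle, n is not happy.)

happy

863 → 8² + 6² + 3² = 64 + 36 + 9 = 109
109 → 1² + 0² + 9² = 1 + 0 + 81 = 82
82 → 8² + 2² = 64 + 4 = 68
68 → 6² + 8² = 36 + 64 = 100
100 → 1² + 0² + 0² = 1 + 0 + 0 = 1  — reached 1.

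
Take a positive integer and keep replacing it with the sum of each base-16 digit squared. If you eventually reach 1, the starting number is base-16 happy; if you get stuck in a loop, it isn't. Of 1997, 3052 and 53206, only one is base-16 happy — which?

1997: 1997 → 362 → 137 → 145 → 82 → 29 → 170 → 200 → 208 → 169 → 181 → 146 → 85 → 50 → 13 → 169  — repeats 169 (not base-16 happy)
3052: 3052 → 461 → 314 → 110 → 232 → 260 → 17 → 2 → 4 → 16 → 1  — reaches 1 (base-16 happy)
53206: 53206 → 574 → 209 → 170 → 200 → 208 → 169 → 181 → 146 → 85 → 50 → 13 → 169  — repeats 169 (not base-16 happy)

3052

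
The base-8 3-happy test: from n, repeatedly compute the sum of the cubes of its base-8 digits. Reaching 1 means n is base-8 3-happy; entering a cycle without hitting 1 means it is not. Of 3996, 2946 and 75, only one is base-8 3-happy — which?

3996

3996: 3996 → 650 → 18 → 16 → 8 → 1  — reaches 1 (base-8 3-happy)
2946: 2946 → 349 → 277 → 197 → 152 → 35 → 91 → 55 → 559 → 469 → 476 → 434 → 440 → 559  — repeats 559 (not base-8 3-happy)
75: 75 → 29 → 152 → 35 → 91 → 55 → 559 → 469 → 476 → 434 → 440 → 559  — repeats 559 (not base-8 3-happy)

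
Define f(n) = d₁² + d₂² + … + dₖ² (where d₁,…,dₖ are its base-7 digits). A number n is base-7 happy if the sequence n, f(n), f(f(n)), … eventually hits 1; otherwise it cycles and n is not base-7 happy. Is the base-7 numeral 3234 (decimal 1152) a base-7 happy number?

1152 = (3,2,3,4)_7 → 3² + 2² + 3² + 4² = 9 + 4 + 9 + 16 = 38
38 = (5,3)_7 → 5² + 3² = 25 + 9 = 34
34 = (4,6)_7 → 4² + 6² = 16 + 36 = 52
52 = (1,0,3)_7 → 1² + 0² + 3² = 1 + 0 + 9 = 10
10 = (1,3)_7 → 1² + 3² = 1 + 9 = 10  — 10 already seen; the sequence cycles without reaching 1.

not base-7 happy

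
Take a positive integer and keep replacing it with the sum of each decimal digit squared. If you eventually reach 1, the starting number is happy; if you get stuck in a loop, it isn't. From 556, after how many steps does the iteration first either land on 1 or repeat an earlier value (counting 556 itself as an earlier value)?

3

556 → 86
86 → 100
100 → 1  — reached 1.
That took 3 steps.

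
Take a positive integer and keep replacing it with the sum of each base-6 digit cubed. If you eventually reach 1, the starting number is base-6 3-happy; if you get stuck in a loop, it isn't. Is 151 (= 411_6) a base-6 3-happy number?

151 = (4,1,1)_6 → 66
66 = (1,5,0)_6 → 126
126 = (3,3,0)_6 → 54
54 = (1,3,0)_6 → 28
28 = (4,4)_6 → 128
128 = (3,3,2)_6 → 62
62 = (1,4,2)_6 → 73
73 = (2,0,1)_6 → 9
9 = (1,3)_6 → 28  — 28 already seen; the sequence cycles without reaching 1.

not base-6 3-happy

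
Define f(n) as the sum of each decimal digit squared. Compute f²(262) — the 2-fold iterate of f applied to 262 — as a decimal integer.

32

262 → 2² + 6² + 2² = 4 + 36 + 4 = 44
44 → 4² + 4² = 16 + 16 = 32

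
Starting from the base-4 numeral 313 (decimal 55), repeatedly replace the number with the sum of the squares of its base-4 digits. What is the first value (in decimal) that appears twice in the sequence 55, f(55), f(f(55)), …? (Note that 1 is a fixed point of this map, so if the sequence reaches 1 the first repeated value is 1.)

55 = (3,1,3)_4 → 3² + 1² + 3² = 9 + 1 + 9 = 19
19 = (1,0,3)_4 → 1² + 0² + 3² = 1 + 0 + 9 = 10
10 = (2,2)_4 → 2² + 2² = 4 + 4 = 8
8 = (2,0)_4 → 2² + 0² = 4 + 0 = 4
4 = (1,0)_4 → 1² + 0² = 1 + 0 = 1  — reached the fixed point 1.
1 → 1, so 1 is the first repeated value.

1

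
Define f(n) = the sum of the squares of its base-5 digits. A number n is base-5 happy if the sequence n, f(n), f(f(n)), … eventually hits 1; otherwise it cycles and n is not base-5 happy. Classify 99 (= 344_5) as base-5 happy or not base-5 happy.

base-5 happy

99 = (3,4,4)_5 → 3² + 4² + 4² = 9 + 16 + 16 = 41
41 = (1,3,1)_5 → 1² + 3² + 1² = 1 + 9 + 1 = 11
11 = (2,1)_5 → 2² + 1² = 4 + 1 = 5
5 = (1,0)_5 → 1² + 0² = 1 + 0 = 1  — reached 1.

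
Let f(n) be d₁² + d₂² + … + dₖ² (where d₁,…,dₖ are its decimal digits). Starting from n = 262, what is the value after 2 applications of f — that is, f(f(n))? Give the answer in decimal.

262 → 2² + 6² + 2² = 4 + 36 + 4 = 44
44 → 4² + 4² = 16 + 16 = 32

32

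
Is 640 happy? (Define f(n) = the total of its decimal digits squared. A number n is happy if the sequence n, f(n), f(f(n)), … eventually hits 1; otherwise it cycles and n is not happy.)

640 → 6² + 4² + 0² = 52
52 → 5² + 2² = 29
29 → 2² + 9² = 85
85 → 8² + 5² = 89
89 → 8² + 9² = 145
145 → 1² + 4² + 5² = 42
42 → 4² + 2² = 20
20 → 2² + 0² = 4
4 → 4² = 16
16 → 1² + 6² = 37
37 → 3² + 7² = 58
58 → 5² + 8² = 89  — 89 already seen; the sequence cycles without reaching 1.

not happy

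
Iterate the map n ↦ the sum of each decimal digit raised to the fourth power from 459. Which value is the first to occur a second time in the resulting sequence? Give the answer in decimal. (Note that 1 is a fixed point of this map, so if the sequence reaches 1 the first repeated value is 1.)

4179

459 → 4⁴ + 5⁴ + 9⁴ = 7442
7442 → 7⁴ + 4⁴ + 4⁴ + 2⁴ = 2929
2929 → 2⁴ + 9⁴ + 2⁴ + 9⁴ = 13154
13154 → 1⁴ + 3⁴ + 1⁴ + 5⁴ + 4⁴ = 964
964 → 9⁴ + 6⁴ + 4⁴ = 8113
8113 → 8⁴ + 1⁴ + 1⁴ + 3⁴ = 4179
4179 → 4⁴ + 1⁴ + 7⁴ + 9⁴ = 9219
9219 → 9⁴ + 2⁴ + 1⁴ + 9⁴ = 13139
13139 → 1⁴ + 3⁴ + 1⁴ + 3⁴ + 9⁴ = 6725
6725 → 6⁴ + 7⁴ + 2⁴ + 5⁴ = 4338
4338 → 4⁴ + 3⁴ + 3⁴ + 8⁴ = 4514
4514 → 4⁴ + 5⁴ + 1⁴ + 4⁴ = 1138
1138 → 1⁴ + 1⁴ + 3⁴ + 8⁴ = 4179  — 4179 already appeared earlier.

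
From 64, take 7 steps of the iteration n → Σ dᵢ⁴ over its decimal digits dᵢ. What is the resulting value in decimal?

5140

64 → 6⁴ + 4⁴ = 1296 + 256 = 1552
1552 → 1⁴ + 5⁴ + 5⁴ + 2⁴ = 1 + 625 + 625 + 16 = 1267
1267 → 1⁴ + 2⁴ + 6⁴ + 7⁴ = 1 + 16 + 1296 + 2401 = 3714
3714 → 3⁴ + 7⁴ + 1⁴ + 4⁴ = 81 + 2401 + 1 + 256 = 2739
2739 → 2⁴ + 7⁴ + 3⁴ + 9⁴ = 16 + 2401 + 81 + 6561 = 9059
9059 → 9⁴ + 0⁴ + 5⁴ + 9⁴ = 6561 + 0 + 625 + 6561 = 13747
13747 → 1⁴ + 3⁴ + 7⁴ + 4⁴ + 7⁴ = 1 + 81 + 2401 + 256 + 2401 = 5140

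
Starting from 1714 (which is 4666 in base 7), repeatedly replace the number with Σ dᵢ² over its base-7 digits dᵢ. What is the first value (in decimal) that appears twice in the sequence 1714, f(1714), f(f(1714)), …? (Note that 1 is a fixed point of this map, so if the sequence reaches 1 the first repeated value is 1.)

10

1714 = (4,6,6,6)_7 → 4² + 6² + 6² + 6² = 124
124 = (2,3,5)_7 → 2² + 3² + 5² = 38
38 = (5,3)_7 → 5² + 3² = 34
34 = (4,6)_7 → 4² + 6² = 52
52 = (1,0,3)_7 → 1² + 0² + 3² = 10
10 = (1,3)_7 → 1² + 3² = 10  — 10 already appeared earlier.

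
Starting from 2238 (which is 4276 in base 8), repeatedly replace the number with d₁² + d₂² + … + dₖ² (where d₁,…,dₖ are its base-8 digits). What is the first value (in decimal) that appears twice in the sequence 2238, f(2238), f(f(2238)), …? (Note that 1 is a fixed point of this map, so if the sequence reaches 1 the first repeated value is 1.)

2238 = (4,2,7,6)_8 → 4² + 2² + 7² + 6² = 105
105 = (1,5,1)_8 → 1² + 5² + 1² = 27
27 = (3,3)_8 → 3² + 3² = 18
18 = (2,2)_8 → 2² + 2² = 8
8 = (1,0)_8 → 1² + 0² = 1  — reached the fixed point 1.
1 → 1, so 1 is the first repeated value.

1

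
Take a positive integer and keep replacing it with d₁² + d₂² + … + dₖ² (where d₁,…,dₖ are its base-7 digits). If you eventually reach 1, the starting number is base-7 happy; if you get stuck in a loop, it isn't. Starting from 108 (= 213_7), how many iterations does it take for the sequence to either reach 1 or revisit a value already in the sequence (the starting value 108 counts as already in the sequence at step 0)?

108 = (2,1,3)_7 → 2² + 1² + 3² = 14
14 = (2,0)_7 → 2² + 0² = 4
4 = (4)_7 → 4² = 16
16 = (2,2)_7 → 2² + 2² = 8
8 = (1,1)_7 → 1² + 1² = 2
2 = (2)_7 → 2² = 4  — 4 repeats.
That took 6 steps.

6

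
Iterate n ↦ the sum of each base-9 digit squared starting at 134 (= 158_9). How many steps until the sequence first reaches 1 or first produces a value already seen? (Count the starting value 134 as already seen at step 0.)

6

134 = (1,5,8)_9 → 90
90 = (1,1,0)_9 → 2
2 = (2)_9 → 4
4 = (4)_9 → 16
16 = (1,7)_9 → 50
50 = (5,5)_9 → 50  — 50 repeats.
That took 6 steps.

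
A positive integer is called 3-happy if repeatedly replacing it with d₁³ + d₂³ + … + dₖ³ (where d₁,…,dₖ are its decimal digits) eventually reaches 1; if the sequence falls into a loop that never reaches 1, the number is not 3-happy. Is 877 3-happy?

877 → 1198
1198 → 1243
1243 → 100
100 → 1  — reached 1.

3-happy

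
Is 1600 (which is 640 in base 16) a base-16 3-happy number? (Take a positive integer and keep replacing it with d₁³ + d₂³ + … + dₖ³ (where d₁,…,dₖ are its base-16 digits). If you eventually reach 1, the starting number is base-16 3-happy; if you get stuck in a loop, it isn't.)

base-16 3-happy

1600 = (6,4,0)_16 → 6³ + 4³ + 0³ = 280
280 = (1,1,8)_16 → 1³ + 1³ + 8³ = 514
514 = (2,0,2)_16 → 2³ + 0³ + 2³ = 16
16 = (1,0)_16 → 1³ + 0³ = 1  — reached 1.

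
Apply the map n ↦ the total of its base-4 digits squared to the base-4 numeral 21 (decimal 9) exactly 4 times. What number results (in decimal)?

1

9 = (2,1)_4 → 2² + 1² = 4 + 1 = 5
5 = (1,1)_4 → 1² + 1² = 1 + 1 = 2
2 = (2)_4 → 2² = 4
4 = (1,0)_4 → 1² + 0² = 1 + 0 = 1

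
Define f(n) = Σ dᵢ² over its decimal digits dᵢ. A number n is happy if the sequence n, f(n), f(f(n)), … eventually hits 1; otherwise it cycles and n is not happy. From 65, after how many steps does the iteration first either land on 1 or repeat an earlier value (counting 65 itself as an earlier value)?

65 → 6² + 5² = 36 + 25 = 61
61 → 6² + 1² = 36 + 1 = 37
37 → 3² + 7² = 9 + 49 = 58
58 → 5² + 8² = 25 + 64 = 89
89 → 8² + 9² = 64 + 81 = 145
145 → 1² + 4² + 5² = 1 + 16 + 25 = 42
42 → 4² + 2² = 16 + 4 = 20
20 → 2² + 0² = 4 + 0 = 4
4 → 4² = 16
16 → 1² + 6² = 1 + 36 = 37  — 37 repeats.
That took 10 steps.

10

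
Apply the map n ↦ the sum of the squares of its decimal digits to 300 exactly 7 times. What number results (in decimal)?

89

300 → 3² + 0² + 0² = 9 + 0 + 0 = 9
9 → 9² = 81
81 → 8² + 1² = 64 + 1 = 65
65 → 6² + 5² = 36 + 25 = 61
61 → 6² + 1² = 36 + 1 = 37
37 → 3² + 7² = 9 + 49 = 58
58 → 5² + 8² = 25 + 64 = 89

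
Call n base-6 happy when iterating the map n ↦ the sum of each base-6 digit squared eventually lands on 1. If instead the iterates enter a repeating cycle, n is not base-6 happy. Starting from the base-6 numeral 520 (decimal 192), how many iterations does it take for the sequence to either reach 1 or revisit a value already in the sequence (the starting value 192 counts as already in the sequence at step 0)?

192 = (5,2,0)_6 → 5² + 2² + 0² = 29
29 = (4,5)_6 → 4² + 5² = 41
41 = (1,0,5)_6 → 1² + 0² + 5² = 26
26 = (4,2)_6 → 4² + 2² = 20
20 = (3,2)_6 → 3² + 2² = 13
13 = (2,1)_6 → 2² + 1² = 5
5 = (5)_6 → 5² = 25
25 = (4,1)_6 → 4² + 1² = 17
17 = (2,5)_6 → 2² + 5² = 29  — 29 repeats.
That took 9 steps.

9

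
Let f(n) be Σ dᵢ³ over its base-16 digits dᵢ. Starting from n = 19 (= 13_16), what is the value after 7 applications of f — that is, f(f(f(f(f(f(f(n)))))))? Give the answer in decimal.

1456

19 = (1,3)_16 → 28
28 = (1,12)_16 → 1729
1729 = (6,12,1)_16 → 1945
1945 = (7,9,9)_16 → 1801
1801 = (7,0,9)_16 → 1072
1072 = (4,3,0)_16 → 91
91 = (5,11)_16 → 1456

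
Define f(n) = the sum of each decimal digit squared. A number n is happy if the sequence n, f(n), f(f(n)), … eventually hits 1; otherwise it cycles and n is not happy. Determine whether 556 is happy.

happy

556 → 86
86 → 100
100 → 1  — reached 1.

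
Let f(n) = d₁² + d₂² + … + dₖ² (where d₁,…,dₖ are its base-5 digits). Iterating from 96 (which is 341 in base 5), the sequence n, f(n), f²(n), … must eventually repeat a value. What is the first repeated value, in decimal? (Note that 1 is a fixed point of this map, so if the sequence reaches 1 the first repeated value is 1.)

4

96 = (3,4,1)_5 → 3² + 4² + 1² = 9 + 16 + 1 = 26
26 = (1,0,1)_5 → 1² + 0² + 1² = 1 + 0 + 1 = 2
2 = (2)_5 → 2² = 4
4 = (4)_5 → 4² = 16
16 = (3,1)_5 → 3² + 1² = 9 + 1 = 10
10 = (2,0)_5 → 2² + 0² = 4 + 0 = 4  — 4 already appeared earlier.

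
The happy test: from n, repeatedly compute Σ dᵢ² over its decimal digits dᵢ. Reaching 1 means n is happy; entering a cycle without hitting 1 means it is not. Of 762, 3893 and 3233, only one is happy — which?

3233

762: 762 → 89 → 145 → 42 → 20 → 4 → 16 → 37 → 58 → 89  — repeats 89 (not happy)
3893: 3893 → 163 → 46 → 52 → 29 → 85 → 89 → 145 → 42 → 20 → 4 → 16 → 37 → 58 → 89  — repeats 89 (not happy)
3233: 3233 → 31 → 10 → 1  — reaches 1 (happy)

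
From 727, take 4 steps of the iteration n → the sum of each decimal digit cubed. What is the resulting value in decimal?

727 → 7³ + 2³ + 7³ = 694
694 → 6³ + 9³ + 4³ = 1009
1009 → 1³ + 0³ + 0³ + 9³ = 730
730 → 7³ + 3³ + 0³ = 370

370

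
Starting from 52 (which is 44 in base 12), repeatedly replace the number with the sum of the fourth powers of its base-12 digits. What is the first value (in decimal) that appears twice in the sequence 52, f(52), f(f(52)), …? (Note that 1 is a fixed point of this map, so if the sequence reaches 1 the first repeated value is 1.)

52 = (4,4)_12 → 4⁴ + 4⁴ = 512
512 = (3,6,8)_12 → 3⁴ + 6⁴ + 8⁴ = 5473
5473 = (3,2,0,1)_12 → 3⁴ + 2⁴ + 0⁴ + 1⁴ = 98
98 = (8,2)_12 → 8⁴ + 2⁴ = 4112
4112 = (2,4,6,8)_12 → 2⁴ + 4⁴ + 6⁴ + 8⁴ = 5664
5664 = (3,3,4,0)_12 → 3⁴ + 3⁴ + 4⁴ + 0⁴ = 418
418 = (2,10,10)_12 → 2⁴ + 10⁴ + 10⁴ = 20016
20016 = (11,7,0,0)_12 → 11⁴ + 7⁴ + 0⁴ + 0⁴ = 17042
17042 = (9,10,4,2)_12 → 9⁴ + 10⁴ + 4⁴ + 2⁴ = 16833
16833 = (9,8,10,9)_12 → 9⁴ + 8⁴ + 10⁴ + 9⁴ = 27218
27218 = (1,3,9,0,2)_12 → 1⁴ + 3⁴ + 9⁴ + 0⁴ + 2⁴ = 6659
6659 = (3,10,2,11)_12 → 3⁴ + 10⁴ + 2⁴ + 11⁴ = 24738
24738 = (1,2,3,9,6)_12 → 1⁴ + 2⁴ + 3⁴ + 9⁴ + 6⁴ = 7955
7955 = (4,7,2,11)_12 → 4⁴ + 7⁴ + 2⁴ + 11⁴ = 17314
17314 = (10,0,2,10)_12 → 10⁴ + 0⁴ + 2⁴ + 10⁴ = 20016  — 20016 already appeared earlier.

20016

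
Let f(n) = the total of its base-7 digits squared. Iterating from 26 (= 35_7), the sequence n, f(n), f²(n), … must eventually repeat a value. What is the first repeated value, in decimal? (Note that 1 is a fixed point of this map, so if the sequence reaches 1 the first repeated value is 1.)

26 = (3,5)_7 → 3² + 5² = 9 + 25 = 34
34 = (4,6)_7 → 4² + 6² = 16 + 36 = 52
52 = (1,0,3)_7 → 1² + 0² + 3² = 1 + 0 + 9 = 10
10 = (1,3)_7 → 1² + 3² = 1 + 9 = 10  — 10 already appeared earlier.

10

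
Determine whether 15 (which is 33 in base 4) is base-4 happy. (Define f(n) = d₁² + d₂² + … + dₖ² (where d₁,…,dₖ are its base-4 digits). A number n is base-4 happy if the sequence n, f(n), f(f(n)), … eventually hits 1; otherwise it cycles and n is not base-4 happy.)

base-4 happy

15 = (3,3)_4 → 3² + 3² = 9 + 9 = 18
18 = (1,0,2)_4 → 1² + 0² + 2² = 1 + 0 + 4 = 5
5 = (1,1)_4 → 1² + 1² = 1 + 1 = 2
2 = (2)_4 → 2² = 4
4 = (1,0)_4 → 1² + 0² = 1 + 0 = 1  — reached 1.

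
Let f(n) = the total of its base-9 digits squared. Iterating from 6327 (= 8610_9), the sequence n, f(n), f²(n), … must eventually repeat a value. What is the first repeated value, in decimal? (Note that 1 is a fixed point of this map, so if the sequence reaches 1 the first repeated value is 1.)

1

6327 = (8,6,1,0)_9 → 101
101 = (1,2,2)_9 → 9
9 = (1,0)_9 → 1  — reached the fixed point 1.
1 → 1, so 1 is the first repeated value.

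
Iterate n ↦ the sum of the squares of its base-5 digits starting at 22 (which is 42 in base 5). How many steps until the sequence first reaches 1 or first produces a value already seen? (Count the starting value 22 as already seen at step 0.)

22 = (4,2)_5 → 4² + 2² = 16 + 4 = 20
20 = (4,0)_5 → 4² + 0² = 16 + 0 = 16
16 = (3,1)_5 → 3² + 1² = 9 + 1 = 10
10 = (2,0)_5 → 2² + 0² = 4 + 0 = 4
4 = (4)_5 → 4² = 16  — 16 repeats.
That took 5 steps.

5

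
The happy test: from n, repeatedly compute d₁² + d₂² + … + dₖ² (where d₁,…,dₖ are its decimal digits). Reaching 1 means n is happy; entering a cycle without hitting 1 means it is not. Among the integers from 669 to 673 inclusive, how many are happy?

669: 669 → 153 → 35 → 34 → 25 → 29 → 85 → 89 → 145 → 42 → 20 → 4 → 16 → 37 → 58 → 89  — not happy
670: 670 → 85 → 89 → 145 → 42 → 20 → 4 → 16 → 37 → 58 → 89  — not happy
671: 671 → 86 → 100 → 1  — happy
672: 672 → 89 → 145 → 42 → 20 → 4 → 16 → 37 → 58 → 89  — not happy
673: 673 → 94 → 97 → 130 → 10 → 1  — happy
happy: 671, 673

2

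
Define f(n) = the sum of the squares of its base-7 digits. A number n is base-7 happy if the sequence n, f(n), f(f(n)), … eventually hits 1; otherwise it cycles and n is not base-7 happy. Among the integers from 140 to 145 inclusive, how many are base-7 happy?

140: 140 → 40 → 50 → 2 → 4 → 16 → 8 → 2  — not base-7 happy
141: 141 → 41 → 61 → 27 → 45 → 45  — not base-7 happy
142: 142 → 44 → 40 → 50 → 2 → 4 → 16 → 8 → 2  — not base-7 happy
143: 143 → 49 → 1  — base-7 happy
144: 144 → 56 → 2 → 4 → 16 → 8 → 2  — not base-7 happy
145: 145 → 65 → 9 → 5 → 25 → 25  — not base-7 happy
base-7 happy: 143

1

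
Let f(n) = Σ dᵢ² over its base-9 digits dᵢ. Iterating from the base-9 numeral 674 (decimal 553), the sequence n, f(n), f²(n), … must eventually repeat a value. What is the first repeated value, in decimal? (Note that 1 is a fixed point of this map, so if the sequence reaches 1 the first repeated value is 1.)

1

553 = (6,7,4)_9 → 6² + 7² + 4² = 36 + 49 + 16 = 101
101 = (1,2,2)_9 → 1² + 2² + 2² = 1 + 4 + 4 = 9
9 = (1,0)_9 → 1² + 0² = 1 + 0 = 1  — reached the fixed point 1.
1 → 1, so 1 is the first repeated value.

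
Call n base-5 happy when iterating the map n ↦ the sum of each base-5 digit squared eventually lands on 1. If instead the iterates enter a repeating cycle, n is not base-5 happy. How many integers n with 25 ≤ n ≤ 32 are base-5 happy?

2

25: 25 → 1  (reaches 1)
26: 26 → 2 → 4 → 16 → 10 → 4  (repeats 4)
27: 27 → 5 → 1  (reaches 1)
28: 28 → 10 → 4 → 16 → 10  (repeats 10)
29: 29 → 17 → 13 → 13  (repeats 13)
30: 30 → 2 → 4 → 16 → 10 → 4  (repeats 4)
31: 31 → 3 → 9 → 17 → 13 → 13  (repeats 13)
32: 32 → 6 → 2 → 4 → 16 → 10 → 4  (repeats 4)
base-5 happy: 25, 27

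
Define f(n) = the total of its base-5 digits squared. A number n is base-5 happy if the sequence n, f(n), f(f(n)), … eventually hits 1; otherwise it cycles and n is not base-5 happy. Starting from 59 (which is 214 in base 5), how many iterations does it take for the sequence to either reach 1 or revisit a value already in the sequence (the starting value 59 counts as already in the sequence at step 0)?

4

59 = (2,1,4)_5 → 21
21 = (4,1)_5 → 17
17 = (3,2)_5 → 13
13 = (2,3)_5 → 13  — 13 repeats.
That took 4 steps.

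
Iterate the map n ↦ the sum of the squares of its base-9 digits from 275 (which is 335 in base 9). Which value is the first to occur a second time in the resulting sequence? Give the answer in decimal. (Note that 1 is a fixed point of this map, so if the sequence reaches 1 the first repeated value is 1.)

275 = (3,3,5)_9 → 3² + 3² + 5² = 9 + 9 + 25 = 43
43 = (4,7)_9 → 4² + 7² = 16 + 49 = 65
65 = (7,2)_9 → 7² + 2² = 49 + 4 = 53
53 = (5,8)_9 → 5² + 8² = 25 + 64 = 89
89 = (1,0,8)_9 → 1² + 0² + 8² = 1 + 0 + 64 = 65  — 65 already appeared earlier.

65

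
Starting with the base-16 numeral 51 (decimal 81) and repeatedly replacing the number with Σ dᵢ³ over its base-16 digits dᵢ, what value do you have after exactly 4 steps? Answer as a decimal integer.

81 = (5,1)_16 → 5³ + 1³ = 126
126 = (7,14)_16 → 7³ + 14³ = 3087
3087 = (12,0,15)_16 → 12³ + 0³ + 15³ = 5103
5103 = (1,3,14,15)_16 → 1³ + 3³ + 14³ + 15³ = 6147

6147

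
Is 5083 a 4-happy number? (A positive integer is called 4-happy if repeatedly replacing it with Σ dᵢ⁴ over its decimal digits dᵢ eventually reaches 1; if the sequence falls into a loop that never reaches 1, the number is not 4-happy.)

5083 → 4802
4802 → 4368
4368 → 5729
5729 → 9603
9603 → 7938
7938 → 13139
13139 → 6725
6725 → 4338
4338 → 4514
4514 → 1138
1138 → 4179
4179 → 9219
9219 → 13139  — 13139 already seen; the sequence cycles without reaching 1.

not 4-happy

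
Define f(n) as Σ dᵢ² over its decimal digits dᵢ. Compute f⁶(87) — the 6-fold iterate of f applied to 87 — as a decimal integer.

87 → 8² + 7² = 64 + 49 = 113
113 → 1² + 1² + 3² = 1 + 1 + 9 = 11
11 → 1² + 1² = 1 + 1 = 2
2 → 2² = 4
4 → 4² = 16
16 → 1² + 6² = 1 + 36 = 37

37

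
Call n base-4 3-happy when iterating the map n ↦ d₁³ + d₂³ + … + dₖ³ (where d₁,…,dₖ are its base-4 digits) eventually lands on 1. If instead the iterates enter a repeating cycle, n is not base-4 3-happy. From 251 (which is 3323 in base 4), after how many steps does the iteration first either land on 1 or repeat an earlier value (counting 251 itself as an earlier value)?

251 = (3,3,2,3)_4 → 89
89 = (1,1,2,1)_4 → 11
11 = (2,3)_4 → 35
35 = (2,0,3)_4 → 35  — 35 repeats.
That took 4 steps.

4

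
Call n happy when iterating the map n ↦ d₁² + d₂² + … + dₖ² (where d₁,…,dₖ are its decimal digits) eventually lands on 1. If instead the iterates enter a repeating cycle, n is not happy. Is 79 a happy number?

79 → 7² + 9² = 130
130 → 1² + 3² + 0² = 10
10 → 1² + 0² = 1  — reached 1.

happy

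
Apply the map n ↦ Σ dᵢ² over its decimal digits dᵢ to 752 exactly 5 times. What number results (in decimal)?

4

752 → 7² + 5² + 2² = 49 + 25 + 4 = 78
78 → 7² + 8² = 49 + 64 = 113
113 → 1² + 1² + 3² = 1 + 1 + 9 = 11
11 → 1² + 1² = 1 + 1 = 2
2 → 2² = 4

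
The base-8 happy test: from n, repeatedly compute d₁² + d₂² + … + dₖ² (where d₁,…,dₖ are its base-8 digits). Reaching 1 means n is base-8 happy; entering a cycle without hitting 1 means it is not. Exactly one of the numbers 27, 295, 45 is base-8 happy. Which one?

27: 27 → 18 → 8 → 1  — reaches 1 (base-8 happy)
295: 295 → 81 → 6 → 36 → 32 → 16 → 4 → 16  — repeats 16 (not base-8 happy)
45: 45 → 50 → 40 → 25 → 10 → 5 → 25  — repeats 25 (not base-8 happy)

27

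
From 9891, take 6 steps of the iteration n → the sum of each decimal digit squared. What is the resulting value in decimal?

37

9891 → 9² + 8² + 9² + 1² = 81 + 64 + 81 + 1 = 227
227 → 2² + 2² + 7² = 4 + 4 + 49 = 57
57 → 5² + 7² = 25 + 49 = 74
74 → 7² + 4² = 49 + 16 = 65
65 → 6² + 5² = 36 + 25 = 61
61 → 6² + 1² = 36 + 1 = 37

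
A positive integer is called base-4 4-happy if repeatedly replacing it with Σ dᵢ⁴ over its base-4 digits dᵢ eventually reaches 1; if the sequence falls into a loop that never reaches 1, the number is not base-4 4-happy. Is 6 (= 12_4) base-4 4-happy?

6 = (1,2)_4 → 1⁴ + 2⁴ = 17
17 = (1,0,1)_4 → 1⁴ + 0⁴ + 1⁴ = 2
2 = (2)_4 → 2⁴ = 16
16 = (1,0,0)_4 → 1⁴ + 0⁴ + 0⁴ = 1  — reached 1.

base-4 4-happy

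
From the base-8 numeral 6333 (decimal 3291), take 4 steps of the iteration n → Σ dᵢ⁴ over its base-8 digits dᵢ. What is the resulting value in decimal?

3291 = (6,3,3,3)_8 → 6⁴ + 3⁴ + 3⁴ + 3⁴ = 1296 + 81 + 81 + 81 = 1539
1539 = (3,0,0,3)_8 → 3⁴ + 0⁴ + 0⁴ + 3⁴ = 81 + 0 + 0 + 81 = 162
162 = (2,4,2)_8 → 2⁴ + 4⁴ + 2⁴ = 16 + 256 + 16 = 288
288 = (4,4,0)_8 → 4⁴ + 4⁴ + 0⁴ = 256 + 256 + 0 = 512

512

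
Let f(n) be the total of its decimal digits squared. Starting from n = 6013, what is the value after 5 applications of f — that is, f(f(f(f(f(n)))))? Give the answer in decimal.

6013 → 6² + 0² + 1² + 3² = 46
46 → 4² + 6² = 52
52 → 5² + 2² = 29
29 → 2² + 9² = 85
85 → 8² + 5² = 89

89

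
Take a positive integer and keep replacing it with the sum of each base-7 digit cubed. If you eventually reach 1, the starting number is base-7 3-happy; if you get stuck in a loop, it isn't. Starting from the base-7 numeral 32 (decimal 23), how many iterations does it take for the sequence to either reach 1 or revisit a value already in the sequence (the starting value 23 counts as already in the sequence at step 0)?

10

23 = (3,2)_7 → 35
35 = (5,0)_7 → 125
125 = (2,3,6)_7 → 251
251 = (5,0,6)_7 → 341
341 = (6,6,5)_7 → 557
557 = (1,4,2,4)_7 → 137
137 = (2,5,4)_7 → 197
197 = (4,0,1)_7 → 65
65 = (1,2,2)_7 → 17
17 = (2,3)_7 → 35  — 35 repeats.
That took 10 steps.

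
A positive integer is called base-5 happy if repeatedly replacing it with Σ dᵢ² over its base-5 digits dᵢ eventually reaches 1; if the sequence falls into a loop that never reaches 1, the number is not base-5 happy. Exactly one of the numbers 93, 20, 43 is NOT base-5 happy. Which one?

93: 93 → 27 → 5 → 1  — reaches 1 (base-5 happy)
20: 20 → 16 → 10 → 4 → 16  — repeats 16 (not base-5 happy)
43: 43 → 19 → 25 → 1  — reaches 1 (base-5 happy)

20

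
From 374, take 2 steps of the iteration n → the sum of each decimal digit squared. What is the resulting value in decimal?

374 → 3² + 7² + 4² = 9 + 49 + 16 = 74
74 → 7² + 4² = 49 + 16 = 65

65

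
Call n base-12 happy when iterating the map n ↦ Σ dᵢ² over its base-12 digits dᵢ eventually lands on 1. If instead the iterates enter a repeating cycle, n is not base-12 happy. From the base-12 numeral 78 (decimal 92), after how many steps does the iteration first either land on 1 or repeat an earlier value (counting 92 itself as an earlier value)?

13

92 = (7,8)_12 → 7² + 8² = 113
113 = (9,5)_12 → 9² + 5² = 106
106 = (8,10)_12 → 8² + 10² = 164
164 = (1,1,8)_12 → 1² + 1² + 8² = 66
66 = (5,6)_12 → 5² + 6² = 61
61 = (5,1)_12 → 5² + 1² = 26
26 = (2,2)_12 → 2² + 2² = 8
8 = (8)_12 → 8² = 64
64 = (5,4)_12 → 5² + 4² = 41
41 = (3,5)_12 → 3² + 5² = 34
34 = (2,10)_12 → 2² + 10² = 104
104 = (8,8)_12 → 8² + 8² = 128
128 = (10,8)_12 → 10² + 8² = 164  — 164 repeats.
That took 13 steps.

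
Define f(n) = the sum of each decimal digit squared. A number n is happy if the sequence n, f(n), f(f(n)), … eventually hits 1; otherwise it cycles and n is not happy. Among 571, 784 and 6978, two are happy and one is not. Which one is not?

571: 571 → 75 → 74 → 65 → 61 → 37 → 58 → 89 → 145 → 42 → 20 → 4 → 16 → 37  — repeats 37 (not happy)
784: 784 → 129 → 86 → 100 → 1  — reaches 1 (happy)
6978: 6978 → 230 → 13 → 10 → 1  — reaches 1 (happy)

571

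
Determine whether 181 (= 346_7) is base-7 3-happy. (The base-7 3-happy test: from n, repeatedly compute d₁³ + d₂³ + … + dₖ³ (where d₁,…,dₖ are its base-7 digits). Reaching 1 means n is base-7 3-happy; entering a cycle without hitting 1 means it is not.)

base-7 3-happy

181 = (3,4,6)_7 → 307
307 = (6,1,6)_7 → 433
433 = (1,1,5,6)_7 → 343
343 = (1,0,0,0)_7 → 1  — reached 1.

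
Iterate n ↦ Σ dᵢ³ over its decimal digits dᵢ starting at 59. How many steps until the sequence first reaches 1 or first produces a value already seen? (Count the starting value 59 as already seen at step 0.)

59 → 854
854 → 701
701 → 344
344 → 155
155 → 251
251 → 134
134 → 92
92 → 737
737 → 713
713 → 371
371 → 371  — 371 repeats.
That took 11 steps.

11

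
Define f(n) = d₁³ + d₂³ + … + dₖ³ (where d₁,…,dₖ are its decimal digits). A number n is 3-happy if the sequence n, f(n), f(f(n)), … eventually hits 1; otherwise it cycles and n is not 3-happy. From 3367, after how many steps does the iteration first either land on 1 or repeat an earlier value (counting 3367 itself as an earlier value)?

3367 → 3³ + 3³ + 6³ + 7³ = 27 + 27 + 216 + 343 = 613
613 → 6³ + 1³ + 3³ = 216 + 1 + 27 = 244
244 → 2³ + 4³ + 4³ = 8 + 64 + 64 = 136
136 → 1³ + 3³ + 6³ = 1 + 27 + 216 = 244  — 244 repeats.
That took 4 steps.

4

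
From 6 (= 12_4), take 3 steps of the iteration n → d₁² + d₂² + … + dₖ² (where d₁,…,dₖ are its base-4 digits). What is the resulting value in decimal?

4

6 = (1,2)_4 → 1² + 2² = 1 + 4 = 5
5 = (1,1)_4 → 1² + 1² = 1 + 1 = 2
2 = (2)_4 → 2² = 4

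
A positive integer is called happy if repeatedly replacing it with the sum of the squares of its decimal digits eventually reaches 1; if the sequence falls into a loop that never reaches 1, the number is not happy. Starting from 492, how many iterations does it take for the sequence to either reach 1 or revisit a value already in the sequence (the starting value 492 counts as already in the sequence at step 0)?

11

492 → 4² + 9² + 2² = 101
101 → 1² + 0² + 1² = 2
2 → 2² = 4
4 → 4² = 16
16 → 1² + 6² = 37
37 → 3² + 7² = 58
58 → 5² + 8² = 89
89 → 8² + 9² = 145
145 → 1² + 4² + 5² = 42
42 → 4² + 2² = 20
20 → 2² + 0² = 4  — 4 repeats.
That took 11 steps.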